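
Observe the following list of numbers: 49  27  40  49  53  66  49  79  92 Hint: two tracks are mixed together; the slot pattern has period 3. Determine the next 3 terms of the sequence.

Reading positions in blocks of 3 reveals the pattern ABB — 2 tracks woven together.
Stream A: 49, 49, 49 (the constant sequence 49).
Stream B: 27, 40, 53, 66, 79, 92 (adding 13 each time).
The 10th slot belongs to stream A; its 4th term is 49.
Term 11 comes from stream B (its 7th entry): 105.
Term 12 comes from stream B (its 8th entry): 118.

49, 105, 118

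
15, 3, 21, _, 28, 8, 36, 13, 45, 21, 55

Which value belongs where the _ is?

5

Positions 1, 3, 5, … form one subsequence and positions 2, 4, 6, … form another.
Subsequence A is 15, 21, 28, 36, 45, 55, which is triangular numbers starting at T_5.
Subsequence B is 3, ?, 8, 13, 21, which is Fibonacci-style (each term is the sum of the two before it).
So the missing entry in subsequence B is 5.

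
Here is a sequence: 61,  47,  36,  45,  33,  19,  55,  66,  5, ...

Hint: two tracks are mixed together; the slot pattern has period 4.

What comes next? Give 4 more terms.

Reading positions in blocks of 4 reveals the pattern AABB — 2 tracks woven together.
Track A is 61, 47, 33, 19, 5, which is subtracting 14 each time.
Track B is 36, 45, 55, 66, which is triangular numbers n(n+1)/2 for n = 8, 9, ….
Term 10 comes from track A (its 6th entry): -9.
Position 11 → track B, term 5 = 78.
Position 12 → track B, term 6 = 91.
Position 13 → track A, term 7 = -23.

-9, 78, 91, -23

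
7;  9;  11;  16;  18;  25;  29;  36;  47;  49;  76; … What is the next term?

64

Split by position mod 2 into 2 tracks.
Track A: 7, 11, 18, 29, 47, 76 (Fibonacci-style (each term is the sum of the two before it)).
Track B: 9, 16, 25, 36, 49 (perfect squares starting at 3²).
Term 12 comes from track B (its 6th entry): 64.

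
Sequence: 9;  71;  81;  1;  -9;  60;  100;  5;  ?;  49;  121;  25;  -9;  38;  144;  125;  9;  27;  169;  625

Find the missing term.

Split by position mod 4: positions 1, 5, 9, … form one track, and each other residue class forms its own.
Stream A: 9, -9, ?, -9, 9. Alternating ±9.
Stream B: 71, 60, 49, 38, 27. Arithmetic, step −11.
Stream C: 81, 100, 121, 144, 169. Perfect squares starting at 9².
Stream D: 1, 5, 25, 125, 625. Powers 5^0, 5^1, 5^2, ….
Filling stream A at index 3 by its rule yields 9.

9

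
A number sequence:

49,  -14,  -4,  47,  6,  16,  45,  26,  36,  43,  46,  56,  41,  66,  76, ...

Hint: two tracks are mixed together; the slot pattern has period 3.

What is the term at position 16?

39

Reading positions in blocks of 3 reveals the pattern ABB — 2 tracks woven together.
Track A: 49, 47, 45, 43, 41 (linear: a_n = 51 − 2·n).
Track B: -14, -4, 6, 16, 26, 36, 46, 56, 66, 76 (arithmetic with common difference +10).
Position 16 falls in track A as its term 6, giving 39.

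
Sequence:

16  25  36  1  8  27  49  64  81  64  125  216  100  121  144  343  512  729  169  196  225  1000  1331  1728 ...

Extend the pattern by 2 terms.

256, 289

Reading positions in blocks of 6 reveals the pattern AAABBB — 2 tracks woven together.
Subsequence A = 16, 25, 36, 49, 64, 81, 100, 121, 144, 169, 196, 225: perfect squares starting at 4².
Subsequence B = 1, 8, 27, 64, 125, 216, 343, 512, 729, 1000, 1331, 1728: the cubes 1³, 2³, 3³, ….
Position 25 → subsequence A, term 13 = 256.
The 26th slot belongs to subsequence A; its 14th term is 289.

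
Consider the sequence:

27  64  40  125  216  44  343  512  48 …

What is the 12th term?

Positions follow the repeating pattern AAB; grouping by letter gives 2 tracks.
Subsequence A: 27, 64, 125, 216, 343, 512. Perfect cubes starting at 3³.
Subsequence B: 40, 44, 48. Arithmetic, step +4.
Term 12 comes from subsequence B (its 4th entry): 52.

52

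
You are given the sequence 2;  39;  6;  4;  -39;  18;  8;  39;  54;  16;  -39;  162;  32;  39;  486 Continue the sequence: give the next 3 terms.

Read the sequence 3 terms at a time; column i is its own pattern.
Stream A: 2, 4, 8, 16, 32 — powers of 2.
Stream B: 39, -39, 39, -39, 39 — alternating ±39.
Stream C: 6, 18, 54, 162, 486 — multiplying by 3 each time.
Term 16 comes from stream A (its 6th entry): 64.
Position 17 → stream B, term 6 = -39.
Position 18 → stream C, term 6 = 1458.

64, -39, 1458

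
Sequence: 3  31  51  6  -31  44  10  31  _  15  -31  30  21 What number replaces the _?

37

Split by position mod 3: positions 1, 4, 7, … form one track, and each other residue class forms its own.
Stream A = 3, 6, 10, 15, 21: the triangular numbers T_2, T_3, ….
Stream B = 31, -31, 31, -31: the oscillation 31·(−1)^(n+1).
Stream C = 51, 44, ?, 30: subtracting 7 each time.
Filling stream C at index 3 by its rule yields 37.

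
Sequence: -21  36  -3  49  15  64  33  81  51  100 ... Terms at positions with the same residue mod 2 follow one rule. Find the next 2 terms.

69, 121

Positions 1, 3, 5, … form one subsequence and positions 2, 4, 6, … form another.
Subsequence A: -21, -3, 15, 33, 51 — linear: a_n = -39 + 18·n.
Subsequence B: 36, 49, 64, 81, 100 — consecutive squares n² from n = 6.
Term 11 comes from subsequence A (its 6th entry): 69.
The 12th slot belongs to subsequence B; its 6th term is 121.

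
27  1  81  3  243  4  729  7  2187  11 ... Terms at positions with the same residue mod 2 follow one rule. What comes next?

The terms cycle through 2 interleaved subsequences.
Subsequence A is 27, 81, 243, 729, 2187, which is powers of 3.
Subsequence B is 1, 3, 4, 7, 11, which is Fibonacci-style (each term is the sum of the two before it).
The 11th slot belongs to subsequence A; its 6th term is 6561.

6561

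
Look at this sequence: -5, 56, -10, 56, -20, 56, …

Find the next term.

Split by position mod 2 into 2 tracks.
Track A = -5, -10, -20: multiplying by 2 each time.
Track B = 56, 56, 56: always 56.
The 7th slot belongs to track A; its 4th term is -40.

-40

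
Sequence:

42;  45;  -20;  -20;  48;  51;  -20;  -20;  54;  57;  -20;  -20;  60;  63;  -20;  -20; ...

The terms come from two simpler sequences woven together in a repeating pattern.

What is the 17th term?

66

Reading positions in blocks of 4 reveals the pattern AABB — 2 tracks woven together.
Track A: 42, 45, 48, 51, 54, 57, 60, 63 — adding 3 each time.
Track B: -20, -20, -20, -20, -20, -20, -20, -20 — always -20.
Position 17 → track A, term 9 = 66.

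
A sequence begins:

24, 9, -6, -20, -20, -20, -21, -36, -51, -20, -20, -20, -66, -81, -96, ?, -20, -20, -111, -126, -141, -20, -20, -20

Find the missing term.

-20

Reading positions in blocks of 6 reveals the pattern AAABBB — 2 tracks woven together.
Subsequence A = 24, 9, -6, -21, -36, -51, -66, -81, -96, -111, -126, -141: arithmetic with common difference −15.
Subsequence B = -20, -20, -20, -20, -20, -20, ?, -20, -20, -20, -20, -20: always -20.
Subsequence B's pattern makes the blank -20.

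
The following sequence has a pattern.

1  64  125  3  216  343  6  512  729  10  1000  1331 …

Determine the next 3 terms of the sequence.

15, 1728, 2197

Reading positions in blocks of 3 reveals the pattern ABB — 2 tracks woven together.
Subsequence A: 1, 3, 6, 10 (triangular numbers n(n+1)/2 for n = 1, 2, …).
Subsequence B: 64, 125, 216, 343, 512, 729, 1000, 1331 (consecutive cubes n³ from n = 4).
Term 13 comes from subsequence A (its 5th entry): 15.
Position 14 falls in subsequence B as its term 9, giving 1728.
Position 15 falls in subsequence B as its term 10, giving 2197.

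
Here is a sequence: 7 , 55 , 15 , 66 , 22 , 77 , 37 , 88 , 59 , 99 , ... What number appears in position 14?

Positions 1, 3, 5, … form one subsequence and positions 2, 4, 6, … form another.
Track A = 7, 15, 22, 37, 59: Fibonacci-style (each term is the sum of the two before it).
Track B = 55, 66, 77, 88, 99: adding 11 each time.
Term 14 comes from track B (its 7th entry): 121.

121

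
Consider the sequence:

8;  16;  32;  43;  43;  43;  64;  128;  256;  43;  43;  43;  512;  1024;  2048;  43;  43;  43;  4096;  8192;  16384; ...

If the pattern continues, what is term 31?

262144

Positions follow the repeating pattern AAABBB; grouping by letter gives 2 tracks.
Track A: 8, 16, 32, 64, 128, 256, 512, 1024, 2048, 4096, 8192, 16384. Powers 2^3, 2^4, 2^5, ….
Track B: 43, 43, 43, 43, 43, 43, 43, 43, 43. Always 43.
Term 31 comes from track A (its 16th entry): 262144.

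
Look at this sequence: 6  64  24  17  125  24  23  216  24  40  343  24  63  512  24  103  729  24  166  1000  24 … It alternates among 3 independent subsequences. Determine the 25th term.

Read the sequence 3 terms at a time; column i is its own pattern.
Track A = 6, 17, 23, 40, 63, 103, 166: a Fibonacci-like recurrence a_n = a_{n-1} + a_{n-2}.
Track B = 64, 125, 216, 343, 512, 729, 1000: perfect cubes starting at 4³.
Track C = 24, 24, 24, 24, 24, 24, 24: constant 24.
Position 25 → track A, term 9 = 435.

435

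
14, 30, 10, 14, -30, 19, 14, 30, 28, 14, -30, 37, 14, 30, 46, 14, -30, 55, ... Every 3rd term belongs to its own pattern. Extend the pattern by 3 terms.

14, 30, 64

The terms cycle through 3 interleaved subsequences.
Track A is 14, 14, 14, 14, 14, 14, which is the constant sequence 14.
Track B is 30, -30, 30, -30, 30, -30, which is the oscillation 30·(−1)^(n+1).
Track C is 10, 19, 28, 37, 46, 55, which is arithmetic with common difference +9.
Position 19 falls in track A as its term 7, giving 14.
Position 20 falls in track B as its term 7, giving 30.
Term 21 comes from track C (its 7th entry): 64.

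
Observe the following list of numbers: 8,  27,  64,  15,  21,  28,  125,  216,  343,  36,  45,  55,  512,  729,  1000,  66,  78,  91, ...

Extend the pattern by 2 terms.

1331, 1728

Positions follow the repeating pattern AAABBB; grouping by letter gives 2 tracks.
Track A: 8, 27, 64, 125, 216, 343, 512, 729, 1000. The cubes 2³, 3³, 4³, ….
Track B: 15, 21, 28, 36, 45, 55, 66, 78, 91. The triangular numbers T_5, T_6, ….
Position 19 → track A, term 10 = 1331.
Term 20 comes from track A (its 11th entry): 1728.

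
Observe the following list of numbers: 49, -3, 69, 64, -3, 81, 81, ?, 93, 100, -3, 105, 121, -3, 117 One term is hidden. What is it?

Split by position mod 3 into 3 tracks.
Track A: 49, 64, 81, 100, 121 (the squares 7², 8², 9², …).
Track B: -3, -3, ?, -3, -3 (constant -3).
Track C: 69, 81, 93, 105, 117 (adding 12 each time).
Track B's pattern makes the blank -3.

-3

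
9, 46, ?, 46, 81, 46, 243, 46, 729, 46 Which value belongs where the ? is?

Positions 1, 3, 5, … form one subsequence and positions 2, 4, 6, … form another.
Track A = 9, ?, 81, 243, 729: powers 3^2, 3^3, 3^4, ….
Track B = 46, 46, 46, 46, 46: constant 46.
So the missing entry in track A is 27.

27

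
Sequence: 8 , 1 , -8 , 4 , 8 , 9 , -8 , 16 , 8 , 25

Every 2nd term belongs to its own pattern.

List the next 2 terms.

The terms cycle through 2 interleaved subsequences.
Subsequence A = 8, -8, 8, -8, 8: oscillating between 8 and -8.
Subsequence B = 1, 4, 9, 16, 25: the squares 1², 2², 3², ….
The 11th slot belongs to subsequence A; its 6th term is -8.
Term 12 comes from subsequence B (its 6th entry): 36.

-8, 36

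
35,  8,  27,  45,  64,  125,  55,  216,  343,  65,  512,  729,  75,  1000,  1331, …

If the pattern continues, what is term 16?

85

Reading positions in blocks of 3 reveals the pattern ABB — 2 tracks woven together.
Subsequence A: 35, 45, 55, 65, 75 (arithmetic, step +10).
Subsequence B: 8, 27, 64, 125, 216, 343, 512, 729, 1000, 1331 (the cubes 2³, 3³, 4³, …).
Position 16 falls in subsequence A as its term 6, giving 85.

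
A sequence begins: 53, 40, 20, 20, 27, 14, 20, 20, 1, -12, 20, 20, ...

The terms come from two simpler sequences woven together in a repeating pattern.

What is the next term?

The slot pattern repeats as AABB (period 4), so there are 2 interleaved tracks.
Track A: 53, 40, 27, 14, 1, -12 (arithmetic with common difference −13).
Track B: 20, 20, 20, 20, 20, 20 (constant 20).
Term 13 comes from track A (its 7th entry): -25.

-25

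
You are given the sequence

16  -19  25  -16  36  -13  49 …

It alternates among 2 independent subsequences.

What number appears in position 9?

64

Odd-indexed and even-indexed terms follow separate rules.
Track A: 16, 25, 36, 49. Consecutive squares n² from n = 4.
Track B: -19, -16, -13. Adding 3 each time.
The 9th slot belongs to track A; its 5th term is 64.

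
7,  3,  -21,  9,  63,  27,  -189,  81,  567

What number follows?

Split by position mod 2 into 2 tracks.
Track A: 7, -21, 63, -189, 567. Multiplying by -3 each time.
Track B: 3, 9, 27, 81. Powers of 3.
The 10th slot belongs to track B; its 5th term is 243.

243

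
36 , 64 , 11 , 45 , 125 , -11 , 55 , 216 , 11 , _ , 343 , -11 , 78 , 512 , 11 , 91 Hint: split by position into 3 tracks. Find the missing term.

Taking every 3rd term gives 3 separate tracks.
Subsequence A: 36, 45, 55, ?, 78, 91. The triangular numbers T_8, T_9, ….
Subsequence B: 64, 125, 216, 343, 512. Perfect cubes starting at 4³.
Subsequence C: 11, -11, 11, -11, 11. The oscillation 11·(−1)^(n+1).
Filling subsequence A at index 4 by its rule yields 66.

66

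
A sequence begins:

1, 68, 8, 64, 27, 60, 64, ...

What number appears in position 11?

216

Split by position mod 2 into 2 tracks.
Subsequence A: 1, 8, 27, 64 (consecutive cubes n³ from n = 1).
Subsequence B: 68, 64, 60 (arithmetic, step −4).
Term 11 comes from subsequence A (its 6th entry): 216.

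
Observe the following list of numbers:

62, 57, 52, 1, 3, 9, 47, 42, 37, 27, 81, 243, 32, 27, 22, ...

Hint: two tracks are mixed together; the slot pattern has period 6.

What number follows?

Reading positions in blocks of 6 reveals the pattern AAABBB — 2 tracks woven together.
Subsequence A is 62, 57, 52, 47, 42, 37, 32, 27, 22, which is subtracting 5 each time.
Subsequence B is 1, 3, 9, 27, 81, 243, which is successive powers of 3.
The 16th slot belongs to subsequence B; its 7th term is 729.

729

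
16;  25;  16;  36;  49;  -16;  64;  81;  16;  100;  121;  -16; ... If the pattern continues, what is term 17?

The slot pattern repeats as AAB (period 3), so there are 2 interleaved tracks.
Track A is 16, 25, 36, 49, 64, 81, 100, 121, which is perfect squares starting at 4².
Track B is 16, -16, 16, -16, which is the oscillation 16·(−1)^(n+1).
Term 17 comes from track A (its 12th entry): 225.

225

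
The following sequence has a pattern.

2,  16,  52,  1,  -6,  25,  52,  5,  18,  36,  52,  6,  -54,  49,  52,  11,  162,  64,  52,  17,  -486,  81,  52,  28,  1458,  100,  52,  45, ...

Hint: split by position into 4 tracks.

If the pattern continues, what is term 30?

Taking every 4th term gives 4 separate tracks.
Subsequence A: 2, -6, 18, -54, 162, -486, 1458 — geometric, ×-3 each step.
Subsequence B: 16, 25, 36, 49, 64, 81, 100 — consecutive squares n² from n = 4.
Subsequence C: 52, 52, 52, 52, 52, 52, 52 — constant 52.
Subsequence D: 1, 5, 6, 11, 17, 28, 45 — a Fibonacci-like recurrence a_n = a_{n-1} + a_{n-2}.
Position 30 falls in subsequence B as its term 8, giving 121.

121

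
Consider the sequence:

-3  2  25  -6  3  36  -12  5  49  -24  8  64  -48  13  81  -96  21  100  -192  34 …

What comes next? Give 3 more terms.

121, -384, 55

Split by position mod 3: positions 1, 4, 7, … form one track, and each other residue class forms its own.
Stream A: -3, -6, -12, -24, -48, -96, -192. Geometric, ×2 each step.
Stream B: 2, 3, 5, 8, 13, 21, 34. A Fibonacci-like recurrence a_n = a_{n-1} + a_{n-2}.
Stream C: 25, 36, 49, 64, 81, 100. Consecutive squares n² from n = 5.
Position 21 → stream C, term 7 = 121.
Position 22 falls in stream A as its term 8, giving -384.
Position 23 → stream B, term 8 = 55.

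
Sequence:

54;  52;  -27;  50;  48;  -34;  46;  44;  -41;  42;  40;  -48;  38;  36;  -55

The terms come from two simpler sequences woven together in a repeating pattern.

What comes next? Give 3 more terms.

34, 32, -62

Positions follow the repeating pattern AAB; grouping by letter gives 2 tracks.
Track A: 54, 52, 50, 48, 46, 44, 42, 40, 38, 36 (subtracting 2 each time).
Track B: -27, -34, -41, -48, -55 (arithmetic with common difference −7).
Position 16 → track A, term 11 = 34.
Position 17 falls in track A as its term 12, giving 32.
Term 18 comes from track B (its 6th entry): -62.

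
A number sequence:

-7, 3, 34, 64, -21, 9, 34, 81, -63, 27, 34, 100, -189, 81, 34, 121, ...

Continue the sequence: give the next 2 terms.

-567, 243

The terms cycle through 4 interleaved subsequences.
Stream A: -7, -21, -63, -189 — geometric, ×3 each step.
Stream B: 3, 9, 27, 81 — powers 3^1, 3^2, 3^3, ….
Stream C: 34, 34, 34, 34 — constant 34.
Stream D: 64, 81, 100, 121 — perfect squares starting at 8².
Position 17 → stream A, term 5 = -567.
The 18th slot belongs to stream B; its 5th term is 243.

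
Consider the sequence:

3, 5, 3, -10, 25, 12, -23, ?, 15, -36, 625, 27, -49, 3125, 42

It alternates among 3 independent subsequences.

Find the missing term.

Split by position mod 3 into 3 tracks.
Track A: 3, -10, -23, -36, -49 — subtracting 13 each time.
Track B: 5, 25, ?, 625, 3125 — powers 5^1, 5^2, 5^3, ….
Track C: 3, 12, 15, 27, 42 — each term equals the sum of the previous two.
Track B's pattern makes the blank 125.

125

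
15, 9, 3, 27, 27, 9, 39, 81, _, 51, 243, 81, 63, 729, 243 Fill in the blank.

Taking every 3rd term gives 3 separate tracks.
Subsequence A: 15, 27, 39, 51, 63. Adding 12 each time.
Subsequence B: 9, 27, 81, 243, 729. Powers of 3.
Subsequence C: 3, 9, ?, 81, 243. Geometric, ×3 each step.
Filling subsequence C at index 3 by its rule yields 27.

27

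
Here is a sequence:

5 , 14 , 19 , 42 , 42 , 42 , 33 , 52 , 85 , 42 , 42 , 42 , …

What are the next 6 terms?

Positions follow the repeating pattern AAABBB; grouping by letter gives 2 tracks.
Stream A: 5, 14, 19, 33, 52, 85 (a Fibonacci-like recurrence a_n = a_{n-1} + a_{n-2}).
Stream B: 42, 42, 42, 42, 42, 42 (the constant sequence 42).
Position 13 falls in stream A as its term 7, giving 137.
Term 14 comes from stream A (its 8th entry): 222.
Position 15 falls in stream A as its term 9, giving 359.
The 16th slot belongs to stream B; its 7th term is 42.
Term 17 comes from stream B (its 8th entry): 42.
Position 18 → stream B, term 9 = 42.

137, 222, 359, 42, 42, 42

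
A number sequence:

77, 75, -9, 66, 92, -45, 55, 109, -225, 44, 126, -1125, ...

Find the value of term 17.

160

Split by position mod 3: positions 1, 4, 7, … form one track, and each other residue class forms its own.
Track A: 77, 66, 55, 44 — linear: a_n = 88 − 11·n.
Track B: 75, 92, 109, 126 — adding 17 each time.
Track C: -9, -45, -225, -1125 — geometric with ratio 5.
Term 17 comes from track B (its 6th entry): 160.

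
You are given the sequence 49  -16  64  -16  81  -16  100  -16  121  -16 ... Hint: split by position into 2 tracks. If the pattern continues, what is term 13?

169

Split by position mod 2 into 2 tracks.
Subsequence A: 49, 64, 81, 100, 121 (the squares 7², 8², 9², …).
Subsequence B: -16, -16, -16, -16, -16 (constant -16).
Term 13 comes from subsequence A (its 7th entry): 169.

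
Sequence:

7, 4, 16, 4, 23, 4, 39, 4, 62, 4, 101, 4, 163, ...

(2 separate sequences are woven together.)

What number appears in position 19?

The terms cycle through 2 interleaved subsequences.
Track A: 7, 16, 23, 39, 62, 101, 163. A Fibonacci-like recurrence a_n = a_{n-1} + a_{n-2}.
Track B: 4, 4, 4, 4, 4, 4. The constant sequence 4.
Position 19 → track A, term 10 = 691.

691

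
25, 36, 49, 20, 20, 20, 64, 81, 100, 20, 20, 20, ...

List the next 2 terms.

121, 144

The slot pattern repeats as AAABBB (period 6), so there are 2 interleaved tracks.
Stream A: 25, 36, 49, 64, 81, 100. Perfect squares starting at 5².
Stream B: 20, 20, 20, 20, 20, 20. Always 20.
The 13th slot belongs to stream A; its 7th term is 121.
Position 14 → stream A, term 8 = 144.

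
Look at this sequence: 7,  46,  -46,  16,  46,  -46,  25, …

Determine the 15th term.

Reading positions in blocks of 3 reveals the pattern ABB — 2 tracks woven together.
Track A: 7, 16, 25 (adding 9 each time).
Track B: 46, -46, 46, -46 (oscillating between 46 and -46).
Term 15 comes from track B (its 10th entry): -46.

-46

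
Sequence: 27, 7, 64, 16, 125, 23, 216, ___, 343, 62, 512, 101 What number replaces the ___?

Split by position mod 2 into 2 tracks.
Track A: 27, 64, 125, 216, 343, 512 (consecutive cubes n³ from n = 3).
Track B: 7, 16, 23, ?, 62, 101 (a Fibonacci-like recurrence a_n = a_{n-1} + a_{n-2}).
The gap is track B's term 4; the rule gives 39.

39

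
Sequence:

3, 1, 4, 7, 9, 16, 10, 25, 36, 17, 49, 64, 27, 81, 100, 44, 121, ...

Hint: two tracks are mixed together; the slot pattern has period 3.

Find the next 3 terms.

The slot pattern repeats as ABB (period 3), so there are 2 interleaved tracks.
Track A: 3, 7, 10, 17, 27, 44 (each term equals the sum of the previous two).
Track B: 1, 4, 9, 16, 25, 36, 49, 64, 81, 100, 121 (the squares 1², 2², 3², …).
The 18th slot belongs to track B; its 12th term is 144.
Term 19 comes from track A (its 7th entry): 71.
Position 20 falls in track B as its term 13, giving 169.

144, 71, 169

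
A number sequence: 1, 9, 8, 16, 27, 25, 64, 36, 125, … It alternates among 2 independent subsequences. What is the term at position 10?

The terms cycle through 2 interleaved subsequences.
Track A: 1, 8, 27, 64, 125 — consecutive cubes n³ from n = 1.
Track B: 9, 16, 25, 36 — perfect squares starting at 3².
Term 10 comes from track B (its 5th entry): 49.

49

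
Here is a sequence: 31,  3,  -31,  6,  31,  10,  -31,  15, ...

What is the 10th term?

21

The terms cycle through 2 interleaved subsequences.
Stream A: 31, -31, 31, -31 (oscillating between 31 and -31).
Stream B: 3, 6, 10, 15 (the triangular numbers T_2, T_3, …).
Position 10 falls in stream B as its term 5, giving 21.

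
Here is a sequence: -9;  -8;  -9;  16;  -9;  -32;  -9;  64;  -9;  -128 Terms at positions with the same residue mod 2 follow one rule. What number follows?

The terms cycle through 2 interleaved subsequences.
Track A = -9, -9, -9, -9, -9: the constant sequence -9.
Track B = -8, 16, -32, 64, -128: geometric with ratio -2.
Position 11 falls in track A as its term 6, giving -9.

-9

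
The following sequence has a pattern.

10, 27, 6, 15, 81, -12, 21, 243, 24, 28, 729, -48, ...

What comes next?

36

The terms cycle through 3 interleaved subsequences.
Subsequence A: 10, 15, 21, 28 (the triangular numbers T_4, T_5, …).
Subsequence B: 27, 81, 243, 729 (successive powers of 3).
Subsequence C: 6, -12, 24, -48 (a geometric progression (common ratio -2)).
Position 13 → subsequence A, term 5 = 36.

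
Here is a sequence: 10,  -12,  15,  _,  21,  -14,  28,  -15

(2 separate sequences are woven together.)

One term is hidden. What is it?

The terms cycle through 2 interleaved subsequences.
Subsequence A: 10, 15, 21, 28 (triangular numbers starting at T_4).
Subsequence B: -12, ?, -14, -15 (arithmetic, step −1).
So the missing entry in subsequence B is -13.

-13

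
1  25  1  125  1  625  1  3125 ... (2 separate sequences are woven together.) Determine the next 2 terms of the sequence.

1, 15625

Split by position mod 2 into 2 tracks.
Track A: 1, 1, 1, 1. Constant 1.
Track B: 25, 125, 625, 3125. Successive powers of 5.
Term 9 comes from track A (its 5th entry): 1.
The 10th slot belongs to track B; its 5th term is 15625.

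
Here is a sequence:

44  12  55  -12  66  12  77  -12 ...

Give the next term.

Positions 1, 3, 5, … form one subsequence and positions 2, 4, 6, … form another.
Track A: 44, 55, 66, 77 — arithmetic, step +11.
Track B: 12, -12, 12, -12 — oscillating between 12 and -12.
Position 9 → track A, term 5 = 88.

88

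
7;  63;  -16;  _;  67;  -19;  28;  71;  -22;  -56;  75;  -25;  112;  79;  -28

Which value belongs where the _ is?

-14

Split by position mod 3: positions 1, 4, 7, … form one track, and each other residue class forms its own.
Track A: 7, ?, 28, -56, 112 (a geometric progression (common ratio -2)).
Track B: 63, 67, 71, 75, 79 (arithmetic, step +4).
Track C: -16, -19, -22, -25, -28 (subtracting 3 each time).
Track A's pattern makes the blank -14.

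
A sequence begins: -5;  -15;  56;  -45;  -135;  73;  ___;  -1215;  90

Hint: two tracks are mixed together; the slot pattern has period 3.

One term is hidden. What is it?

Positions follow the repeating pattern AAB; grouping by letter gives 2 tracks.
Stream A: -5, -15, -45, -135, ?, -1215 — geometric with ratio 3.
Stream B: 56, 73, 90 — adding 17 each time.
So the missing entry in stream A is -405.

-405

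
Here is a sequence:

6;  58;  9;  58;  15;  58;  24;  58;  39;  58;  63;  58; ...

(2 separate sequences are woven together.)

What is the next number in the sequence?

102

Odd-indexed and even-indexed terms follow separate rules.
Stream A: 6, 9, 15, 24, 39, 63 (Fibonacci-style (each term is the sum of the two before it)).
Stream B: 58, 58, 58, 58, 58, 58 (the constant sequence 58).
Position 13 falls in stream A as its term 7, giving 102.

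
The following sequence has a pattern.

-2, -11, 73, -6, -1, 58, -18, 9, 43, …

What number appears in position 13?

-162

Read the sequence 3 terms at a time; column i is its own pattern.
Stream A = -2, -6, -18: a geometric progression (common ratio 3).
Stream B = -11, -1, 9: linear: a_n = -21 + 10·n.
Stream C = 73, 58, 43: arithmetic with common difference −15.
Position 13 falls in stream A as its term 5, giving -162.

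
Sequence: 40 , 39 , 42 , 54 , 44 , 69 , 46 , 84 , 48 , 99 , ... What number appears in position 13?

52

Taking every 2nd term gives 2 separate tracks.
Track A = 40, 42, 44, 46, 48: linear: a_n = 38 + 2·n.
Track B = 39, 54, 69, 84, 99: arithmetic with common difference +15.
The 13th slot belongs to track A; its 7th term is 52.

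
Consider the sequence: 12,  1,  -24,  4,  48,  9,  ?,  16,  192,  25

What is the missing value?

-96

Split by position mod 2 into 2 tracks.
Track A = 12, -24, 48, ?, 192: multiplying by -2 each time.
Track B = 1, 4, 9, 16, 25: perfect squares starting at 1².
The gap is track A's term 4; the rule gives -96.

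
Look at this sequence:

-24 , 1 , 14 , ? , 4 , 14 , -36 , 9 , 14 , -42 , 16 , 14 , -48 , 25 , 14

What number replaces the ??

-30

Taking every 3rd term gives 3 separate tracks.
Stream A: -24, ?, -36, -42, -48. Arithmetic with common difference −6.
Stream B: 1, 4, 9, 16, 25. Perfect squares starting at 1².
Stream C: 14, 14, 14, 14, 14. The constant sequence 14.
Stream A's pattern makes the blank -30.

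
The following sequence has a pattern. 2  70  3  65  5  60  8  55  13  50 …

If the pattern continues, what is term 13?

34

Split by position mod 2 into 2 tracks.
Stream A: 2, 3, 5, 8, 13 (each term equals the sum of the previous two).
Stream B: 70, 65, 60, 55, 50 (arithmetic with common difference −5).
Position 13 falls in stream A as its term 7, giving 34.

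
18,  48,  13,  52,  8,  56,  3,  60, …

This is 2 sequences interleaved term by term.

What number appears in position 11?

-7

The terms cycle through 2 interleaved subsequences.
Stream A is 18, 13, 8, 3, which is arithmetic with common difference −5.
Stream B is 48, 52, 56, 60, which is arithmetic, step +4.
The 11th slot belongs to stream A; its 6th term is -7.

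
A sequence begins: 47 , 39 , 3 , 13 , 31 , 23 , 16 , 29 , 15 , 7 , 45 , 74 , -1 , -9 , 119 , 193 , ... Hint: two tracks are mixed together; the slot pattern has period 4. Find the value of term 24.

Positions follow the repeating pattern AABB; grouping by letter gives 2 tracks.
Track A: 47, 39, 31, 23, 15, 7, -1, -9 (linear: a_n = 55 − 8·n).
Track B: 3, 13, 16, 29, 45, 74, 119, 193 (a Fibonacci-like recurrence a_n = a_{n-1} + a_{n-2}).
Term 24 comes from track B (its 12th entry): 1322.

1322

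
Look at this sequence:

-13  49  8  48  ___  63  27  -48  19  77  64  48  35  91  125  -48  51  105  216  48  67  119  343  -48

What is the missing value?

3

Split by position mod 4 into 4 tracks.
Track A: -13, ?, 19, 35, 51, 67 (adding 16 each time).
Track B: 49, 63, 77, 91, 105, 119 (linear: a_n = 35 + 14·n).
Track C: 8, 27, 64, 125, 216, 343 (the cubes 2³, 3³, 4³, …).
Track D: 48, -48, 48, -48, 48, -48 (the oscillation 48·(−1)^(n+1)).
Track A's pattern makes the blank 3.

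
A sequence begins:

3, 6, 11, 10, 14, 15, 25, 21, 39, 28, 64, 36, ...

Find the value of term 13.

Odd-indexed and even-indexed terms follow separate rules.
Stream A: 3, 11, 14, 25, 39, 64 — Fibonacci-style (each term is the sum of the two before it).
Stream B: 6, 10, 15, 21, 28, 36 — triangular numbers starting at T_3.
Position 13 → stream A, term 7 = 103.

103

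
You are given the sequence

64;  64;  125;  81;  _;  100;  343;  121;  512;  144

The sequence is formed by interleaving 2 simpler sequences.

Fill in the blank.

216

Split by position mod 2 into 2 tracks.
Track A = 64, 125, ?, 343, 512: the cubes 4³, 5³, 6³, ….
Track B = 64, 81, 100, 121, 144: the squares 8², 9², 10², ….
The gap is track A's term 3; the rule gives 216.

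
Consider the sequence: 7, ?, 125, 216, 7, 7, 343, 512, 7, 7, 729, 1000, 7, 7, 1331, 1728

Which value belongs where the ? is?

Reading positions in blocks of 4 reveals the pattern AABB — 2 tracks woven together.
Track A is 7, ?, 7, 7, 7, 7, 7, 7, which is the constant sequence 7.
Track B is 125, 216, 343, 512, 729, 1000, 1331, 1728, which is consecutive cubes n³ from n = 5.
So the missing entry in track A is 7.

7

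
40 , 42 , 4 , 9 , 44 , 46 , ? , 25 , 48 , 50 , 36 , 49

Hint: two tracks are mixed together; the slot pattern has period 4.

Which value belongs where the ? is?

The slot pattern repeats as AABB (period 4), so there are 2 interleaved tracks.
Track A: 40, 42, 44, 46, 48, 50 — linear: a_n = 38 + 2·n.
Track B: 4, 9, ?, 25, 36, 49 — consecutive squares n² from n = 2.
So the missing entry in track B is 16.

16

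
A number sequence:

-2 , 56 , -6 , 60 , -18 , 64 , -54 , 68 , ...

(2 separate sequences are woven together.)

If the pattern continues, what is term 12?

76

Split by position mod 2 into 2 tracks.
Track A: -2, -6, -18, -54. Multiplying by 3 each time.
Track B: 56, 60, 64, 68. Adding 4 each time.
Position 12 falls in track B as its term 6, giving 76.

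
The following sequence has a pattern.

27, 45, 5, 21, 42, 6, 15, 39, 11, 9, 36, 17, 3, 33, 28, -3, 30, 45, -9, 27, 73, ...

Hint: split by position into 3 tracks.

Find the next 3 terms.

-15, 24, 118

The terms cycle through 3 interleaved subsequences.
Subsequence A = 27, 21, 15, 9, 3, -3, -9: subtracting 6 each time.
Subsequence B = 45, 42, 39, 36, 33, 30, 27: arithmetic with common difference −3.
Subsequence C = 5, 6, 11, 17, 28, 45, 73: each term equals the sum of the previous two.
Term 22 comes from subsequence A (its 8th entry): -15.
The 23rd slot belongs to subsequence B; its 8th term is 24.
Position 24 falls in subsequence C as its term 8, giving 118.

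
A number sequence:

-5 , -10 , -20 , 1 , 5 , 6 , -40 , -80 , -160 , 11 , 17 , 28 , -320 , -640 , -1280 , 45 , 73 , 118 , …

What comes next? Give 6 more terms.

Reading positions in blocks of 6 reveals the pattern AAABBB — 2 tracks woven together.
Stream A = -5, -10, -20, -40, -80, -160, -320, -640, -1280: a geometric progression (common ratio 2).
Stream B = 1, 5, 6, 11, 17, 28, 45, 73, 118: a Fibonacci-like recurrence a_n = a_{n-1} + a_{n-2}.
Position 19 → stream A, term 10 = -2560.
Position 20 → stream A, term 11 = -5120.
Position 21 → stream A, term 12 = -10240.
Term 22 comes from stream B (its 10th entry): 191.
The 23rd slot belongs to stream B; its 11th term is 309.
Term 24 comes from stream B (its 12th entry): 500.

-2560, -5120, -10240, 191, 309, 500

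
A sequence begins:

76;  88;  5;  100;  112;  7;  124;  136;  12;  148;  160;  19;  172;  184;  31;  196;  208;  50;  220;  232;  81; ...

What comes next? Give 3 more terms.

244, 256, 131

The slot pattern repeats as AAB (period 3), so there are 2 interleaved tracks.
Track A is 76, 88, 100, 112, 124, 136, 148, 160, 172, 184, 196, 208, 220, 232, which is adding 12 each time.
Track B is 5, 7, 12, 19, 31, 50, 81, which is Fibonacci-style (each term is the sum of the two before it).
The 22nd slot belongs to track A; its 15th term is 244.
Term 23 comes from track A (its 16th entry): 256.
Position 24 falls in track B as its term 8, giving 131.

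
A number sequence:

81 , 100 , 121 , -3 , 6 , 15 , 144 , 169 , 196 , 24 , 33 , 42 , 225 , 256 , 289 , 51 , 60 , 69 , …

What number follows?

Positions follow the repeating pattern AAABBB; grouping by letter gives 2 tracks.
Subsequence A = 81, 100, 121, 144, 169, 196, 225, 256, 289: perfect squares starting at 9².
Subsequence B = -3, 6, 15, 24, 33, 42, 51, 60, 69: arithmetic with common difference +9.
Term 19 comes from subsequence A (its 10th entry): 324.

324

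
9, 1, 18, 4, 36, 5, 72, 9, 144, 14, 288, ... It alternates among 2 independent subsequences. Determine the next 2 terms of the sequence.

Taking every 2nd term gives 2 separate tracks.
Track A: 9, 18, 36, 72, 144, 288. Geometric with ratio 2.
Track B: 1, 4, 5, 9, 14. A Fibonacci-like recurrence a_n = a_{n-1} + a_{n-2}.
Position 12 falls in track B as its term 6, giving 23.
Term 13 comes from track A (its 7th entry): 576.

23, 576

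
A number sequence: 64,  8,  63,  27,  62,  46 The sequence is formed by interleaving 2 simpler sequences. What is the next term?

Split by position mod 2 into 2 tracks.
Stream A is 64, 63, 62, which is arithmetic with common difference −1.
Stream B is 8, 27, 46, which is arithmetic with common difference +19.
The 7th slot belongs to stream A; its 4th term is 61.

61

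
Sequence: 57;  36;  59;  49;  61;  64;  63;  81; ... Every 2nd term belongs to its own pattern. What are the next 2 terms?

65, 100

The terms cycle through 2 interleaved subsequences.
Stream A: 57, 59, 61, 63 — adding 2 each time.
Stream B: 36, 49, 64, 81 — perfect squares starting at 6².
Position 9 falls in stream A as its term 5, giving 65.
Position 10 falls in stream B as its term 5, giving 100.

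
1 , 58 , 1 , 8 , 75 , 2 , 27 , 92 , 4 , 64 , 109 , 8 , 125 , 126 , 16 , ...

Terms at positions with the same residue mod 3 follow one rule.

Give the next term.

Split by position mod 3: positions 1, 4, 7, … form one track, and each other residue class forms its own.
Stream A: 1, 8, 27, 64, 125 — consecutive cubes n³ from n = 1.
Stream B: 58, 75, 92, 109, 126 — arithmetic, step +17.
Stream C: 1, 2, 4, 8, 16 — powers 2^0, 2^1, 2^2, ….
The 16th slot belongs to stream A; its 6th term is 216.

216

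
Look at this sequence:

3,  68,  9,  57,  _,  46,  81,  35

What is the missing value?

27

Taking every 2nd term gives 2 separate tracks.
Track A = 3, 9, ?, 81: successive powers of 3.
Track B = 68, 57, 46, 35: arithmetic with common difference −11.
Filling track A at index 3 by its rule yields 27.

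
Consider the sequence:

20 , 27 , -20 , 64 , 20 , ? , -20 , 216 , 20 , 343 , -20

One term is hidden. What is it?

125

Split by position mod 2 into 2 tracks.
Track A = 20, -20, 20, -20, 20, -20: the oscillation 20·(−1)^(n+1).
Track B = 27, 64, ?, 216, 343: the cubes 3³, 4³, 5³, ….
Track B's pattern makes the blank 125.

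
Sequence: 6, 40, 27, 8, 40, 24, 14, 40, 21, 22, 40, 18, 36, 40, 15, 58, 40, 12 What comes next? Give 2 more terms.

The terms cycle through 3 interleaved subsequences.
Track A: 6, 8, 14, 22, 36, 58 (each term equals the sum of the previous two).
Track B: 40, 40, 40, 40, 40, 40 (the constant sequence 40).
Track C: 27, 24, 21, 18, 15, 12 (arithmetic, step −3).
The 19th slot belongs to track A; its 7th term is 94.
Position 20 → track B, term 7 = 40.

94, 40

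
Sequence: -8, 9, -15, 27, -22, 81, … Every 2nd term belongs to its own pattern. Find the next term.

Taking every 2nd term gives 2 separate tracks.
Track A: -8, -15, -22. Linear: a_n = -1 − 7·n.
Track B: 9, 27, 81. Multiplying by 3 each time.
Position 7 → track A, term 4 = -29.

-29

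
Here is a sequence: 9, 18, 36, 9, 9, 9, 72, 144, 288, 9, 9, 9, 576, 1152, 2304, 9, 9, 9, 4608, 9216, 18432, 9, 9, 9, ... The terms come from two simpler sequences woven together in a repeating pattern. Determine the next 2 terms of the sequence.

36864, 73728

Positions follow the repeating pattern AAABBB; grouping by letter gives 2 tracks.
Track A = 9, 18, 36, 72, 144, 288, 576, 1152, 2304, 4608, 9216, 18432: multiplying by 2 each time.
Track B = 9, 9, 9, 9, 9, 9, 9, 9, 9, 9, 9, 9: constant 9.
The 25th slot belongs to track A; its 13th term is 36864.
Position 26 falls in track A as its term 14, giving 73728.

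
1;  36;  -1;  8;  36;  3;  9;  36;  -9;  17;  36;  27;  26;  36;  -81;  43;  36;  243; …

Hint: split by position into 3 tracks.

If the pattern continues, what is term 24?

Read the sequence 3 terms at a time; column i is its own pattern.
Track A = 1, 8, 9, 17, 26, 43: each term equals the sum of the previous two.
Track B = 36, 36, 36, 36, 36, 36: constant 36.
Track C = -1, 3, -9, 27, -81, 243: geometric, ×-3 each step.
Position 24 → track C, term 8 = 2187.

2187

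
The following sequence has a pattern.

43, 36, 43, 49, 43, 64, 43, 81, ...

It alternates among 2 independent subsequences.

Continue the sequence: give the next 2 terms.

43, 100

Odd-indexed and even-indexed terms follow separate rules.
Subsequence A: 43, 43, 43, 43 — always 43.
Subsequence B: 36, 49, 64, 81 — perfect squares starting at 6².
The 9th slot belongs to subsequence A; its 5th term is 43.
Position 10 falls in subsequence B as its term 5, giving 100.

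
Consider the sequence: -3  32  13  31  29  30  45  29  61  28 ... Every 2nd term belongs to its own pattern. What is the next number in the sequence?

77

Taking every 2nd term gives 2 separate tracks.
Track A: -3, 13, 29, 45, 61 (arithmetic with common difference +16).
Track B: 32, 31, 30, 29, 28 (subtracting 1 each time).
The 11th slot belongs to track A; its 6th term is 77.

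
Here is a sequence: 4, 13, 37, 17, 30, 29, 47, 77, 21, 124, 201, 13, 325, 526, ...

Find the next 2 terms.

The slot pattern repeats as AAB (period 3), so there are 2 interleaved tracks.
Subsequence A is 4, 13, 17, 30, 47, 77, 124, 201, 325, 526, which is a Fibonacci-like recurrence a_n = a_{n-1} + a_{n-2}.
Subsequence B is 37, 29, 21, 13, which is arithmetic, step −8.
Position 15 falls in subsequence B as its term 5, giving 5.
Position 16 → subsequence A, term 11 = 851.

5, 851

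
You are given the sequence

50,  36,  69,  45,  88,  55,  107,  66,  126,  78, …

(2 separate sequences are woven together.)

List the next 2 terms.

145, 91

Split by position mod 2 into 2 tracks.
Track A: 50, 69, 88, 107, 126. Arithmetic with common difference +19.
Track B: 36, 45, 55, 66, 78. Triangular numbers n(n+1)/2 for n = 8, 9, ….
The 11th slot belongs to track A; its 6th term is 145.
Position 12 falls in track B as its term 6, giving 91.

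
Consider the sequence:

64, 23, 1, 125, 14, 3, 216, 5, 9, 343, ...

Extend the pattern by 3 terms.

-4, 27, 512

Split by position mod 3: positions 1, 4, 7, … form one track, and each other residue class forms its own.
Stream A is 64, 125, 216, 343, which is consecutive cubes n³ from n = 4.
Stream B is 23, 14, 5, which is arithmetic, step −9.
Stream C is 1, 3, 9, which is successive powers of 3.
Position 11 → stream B, term 4 = -4.
Position 12 falls in stream C as its term 4, giving 27.
Position 13 falls in stream A as its term 5, giving 512.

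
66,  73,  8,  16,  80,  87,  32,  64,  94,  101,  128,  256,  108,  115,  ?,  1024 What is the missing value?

Positions follow the repeating pattern AABB; grouping by letter gives 2 tracks.
Stream A: 66, 73, 80, 87, 94, 101, 108, 115 (arithmetic with common difference +7).
Stream B: 8, 16, 32, 64, 128, 256, ?, 1024 (powers 2^3, 2^4, 2^5, …).
Filling stream B at index 7 by its rule yields 512.

512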